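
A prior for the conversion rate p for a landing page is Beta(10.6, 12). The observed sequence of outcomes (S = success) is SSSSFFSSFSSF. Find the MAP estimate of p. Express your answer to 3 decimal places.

Prior: Beta(10.6, 12).
Data: 8 successes in 12 trials (from the sequence). The binomial likelihood contributes p^8(1−p)^4, so the posterior is Beta(10.6+8, 12+4) = Beta(18.6, 16).
For Beta(a, b) with a, b > 1 the mode is (a−1)/(a+b−2) = 17.6/32.6 ≈ 0.540.

p̂_MAP = 0.540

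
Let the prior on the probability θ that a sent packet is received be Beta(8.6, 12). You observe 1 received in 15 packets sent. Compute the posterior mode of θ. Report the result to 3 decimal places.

θ̂_MAP = 0.256

Prior: Beta(8.6, 12).
Data: 1 success in 15 trials. The binomial likelihood contributes θ(1−θ)^14, so the posterior is Beta(8.6+1, 12+14) = Beta(9.6, 26).
For Beta(a, b) with a, b > 1 the mode is (a−1)/(a+b−2) = 8.6/33.6 ≈ 0.256.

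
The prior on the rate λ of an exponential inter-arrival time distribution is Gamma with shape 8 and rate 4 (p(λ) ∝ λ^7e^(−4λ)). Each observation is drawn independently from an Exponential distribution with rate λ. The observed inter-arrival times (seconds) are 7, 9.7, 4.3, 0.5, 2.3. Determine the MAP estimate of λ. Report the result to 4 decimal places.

The Exponential(rate=λ) likelihood is ∝ λ^n e^(−λΣtᵢ). Here n = 5 and Σtᵢ = 7 + 9.7 + 4.3 + 0.5 + 2.3 = 23.8.
Posterior ∝ λ^7e^(−4λ) · λ^5e^(−23.8λ) = λ^12e^(−27.8λ), i.e. Gamma(13, 27.8).
Mode = (a−1)/b = 12/27.8 ≈ 0.4317.

λ̂_MAP = 0.4317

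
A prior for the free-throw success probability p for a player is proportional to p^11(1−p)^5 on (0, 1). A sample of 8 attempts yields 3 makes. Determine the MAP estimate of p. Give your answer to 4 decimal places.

p̂_MAP = 0.5833

The prior density ∝ p^11(1−p)^5 is the kernel of Beta(12, 6).
Data: 3 successes in 8 trials. The binomial likelihood contributes p^3(1−p)^5, so the posterior is Beta(12+3, 6+5) = Beta(15, 11).
For Beta(a, b) with a, b > 1 the mode is (a−1)/(a+b−2) = 14/24 ≈ 0.5833.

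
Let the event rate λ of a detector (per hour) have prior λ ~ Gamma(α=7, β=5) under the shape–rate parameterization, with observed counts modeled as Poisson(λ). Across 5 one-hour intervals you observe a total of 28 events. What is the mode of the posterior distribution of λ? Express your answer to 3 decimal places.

Σxᵢ = 28, n = 5.
Posterior ∝ λ^6e^(−5λ) · λ^28e^(−5λ) = λ^34e^(−10λ), i.e. Gamma(shape=35, rate=10).
The mode of a Gamma(a, b) with a ≥ 1 (shape–rate) is (a−1)/b = 34/10 ≈ 3.400.

λ̂_MAP = 3.400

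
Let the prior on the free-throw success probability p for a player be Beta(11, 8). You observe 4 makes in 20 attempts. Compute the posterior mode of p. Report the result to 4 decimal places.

p̂_MAP = 0.3784

Prior: Beta(11, 8).
Data: 4 successes in 20 trials. The binomial likelihood contributes p^4(1−p)^16, so the posterior is Beta(11+4, 8+16) = Beta(15, 24).
For Beta(a, b) with a, b > 1 the mode is (a−1)/(a+b−2) = 14/37 ≈ 0.3784.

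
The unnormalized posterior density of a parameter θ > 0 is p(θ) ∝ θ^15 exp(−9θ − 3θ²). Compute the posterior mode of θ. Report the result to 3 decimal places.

ℓ'(θ) = 15/θ − 9 − 6θ. Setting this to zero and multiplying by θ: 6θ² + 9θ − 15 = 0.
θ = (−9 + √(9² + 4·6·15)) / (2·6) = (−9 + √441) / 12 = (−9 + 21)/12 = 1.
ℓ''(θ) = −15/θ² − 6 < 0, confirming a maximum.

θ̂_MAP = 1.000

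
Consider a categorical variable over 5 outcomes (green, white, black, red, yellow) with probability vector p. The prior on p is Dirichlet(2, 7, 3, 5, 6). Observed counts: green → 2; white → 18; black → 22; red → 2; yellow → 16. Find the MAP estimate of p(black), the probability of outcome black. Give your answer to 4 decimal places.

MAP estimate of p(black) = 0.3077

The posterior is Dirichlet(αᵢ + nᵢ) = Dirichlet(4, 25, 25, 7, 22).
For a Dirichlet(a₁,…,a_K) with all aᵢ > 1, the mode has j-th component (aⱼ − 1)/(Σaᵢ − K).
Here Σaᵢ = 83 and K = 5, so p(black) = (25 − 1)/(83 − 5) = 24/78 ≈ 0.3077.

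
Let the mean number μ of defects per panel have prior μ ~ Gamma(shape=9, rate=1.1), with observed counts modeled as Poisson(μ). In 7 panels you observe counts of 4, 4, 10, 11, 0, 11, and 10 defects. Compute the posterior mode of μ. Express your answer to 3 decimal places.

μ̂_MAP = 7.160

Σxᵢ = 4+4+10+11+0+11+10 = 50, with n = 7.
Posterior ∝ μ^8e^(−1.1μ) · μ^50e^(−7μ) = μ^58e^(−8.1μ), i.e. Gamma(shape=59, rate=8.1).
The mode of a Gamma(a, b) with a ≥ 1 (shape–rate) is (a−1)/b = 58/8.1 ≈ 7.160.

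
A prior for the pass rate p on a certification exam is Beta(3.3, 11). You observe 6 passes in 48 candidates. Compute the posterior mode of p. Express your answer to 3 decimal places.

Prior: Beta(3.3, 11).
Data: 6 successes in 48 trials. The binomial likelihood contributes p^6(1−p)^42, so the posterior is Beta(3.3+6, 11+42) = Beta(9.3, 53).
For Beta(a, b) with a, b > 1 the mode is (a−1)/(a+b−2) = 8.3/60.3 ≈ 0.138.

p̂_MAP = 0.138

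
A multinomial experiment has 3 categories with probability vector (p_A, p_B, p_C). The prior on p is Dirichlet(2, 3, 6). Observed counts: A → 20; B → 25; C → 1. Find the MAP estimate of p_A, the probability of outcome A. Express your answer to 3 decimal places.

MAP estimate of p_A = 0.389

The posterior is Dirichlet(αᵢ + nᵢ) = Dirichlet(22, 28, 7).
For a Dirichlet(a₁,…,a_K) with all aᵢ > 1, the mode has j-th component (aⱼ − 1)/(Σaᵢ − K).
Here Σaᵢ = 57 and K = 3, so p_A = (22 − 1)/(57 − 3) = 21/54 ≈ 0.389.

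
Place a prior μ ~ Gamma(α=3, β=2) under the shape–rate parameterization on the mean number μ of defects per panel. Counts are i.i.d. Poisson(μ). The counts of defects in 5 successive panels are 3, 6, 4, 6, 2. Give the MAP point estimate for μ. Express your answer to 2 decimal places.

Σxᵢ = 3+6+4+6+2 = 21, with n = 5.
Posterior ∝ μ^2e^(−2μ) · μ^21e^(−5μ) = μ^23e^(−7μ), i.e. Gamma(shape=24, rate=7).
The mode of a Gamma(a, b) with a ≥ 1 (shape–rate) is (a−1)/b = 23/7 ≈ 3.29.

μ̂_MAP = 3.29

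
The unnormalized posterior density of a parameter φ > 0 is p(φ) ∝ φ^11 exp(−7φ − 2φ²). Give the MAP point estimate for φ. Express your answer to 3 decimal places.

φ̂_MAP = 1.000

ℓ'(φ) = 11/φ − 7 − 4φ. Setting this to zero and multiplying by φ: 4φ² + 7φ − 11 = 0.
φ = (−7 + √(7² + 4·4·11)) / (2·4) = (−7 + √225) / 8 = (−7 + 15)/8 = 1.
ℓ''(φ) = −11/φ² − 4 < 0, confirming a maximum.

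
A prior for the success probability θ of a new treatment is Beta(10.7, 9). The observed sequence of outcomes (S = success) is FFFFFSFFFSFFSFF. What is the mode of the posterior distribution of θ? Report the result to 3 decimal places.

Prior: Beta(10.7, 9).
Data: 3 successes in 15 trials (from the sequence). The binomial likelihood contributes θ^3(1−θ)^12, so the posterior is Beta(10.7+3, 9+12) = Beta(13.7, 21).
For Beta(a, b) with a, b > 1 the mode is (a−1)/(a+b−2) = 12.7/32.7 ≈ 0.388.

θ̂_MAP = 0.388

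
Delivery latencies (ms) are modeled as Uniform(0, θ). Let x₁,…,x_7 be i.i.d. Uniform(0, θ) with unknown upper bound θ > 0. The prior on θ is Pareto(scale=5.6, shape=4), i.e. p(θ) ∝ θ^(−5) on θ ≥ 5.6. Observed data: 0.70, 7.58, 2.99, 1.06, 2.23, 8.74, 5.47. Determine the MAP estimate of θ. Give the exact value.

θ̂_MAP = 8.74

The Uniform(0, θ) likelihood is θ^(−n) for θ ≥ max(xᵢ), zero otherwise. Here max(xᵢ) = 8.74.
Posterior ∝ θ^(−5) · θ^(−7) = θ^(−12) on θ ≥ max(5.6, 8.74) = 8.74.
This density is strictly decreasing in θ, so the posterior mode lies at the lower boundary of the support.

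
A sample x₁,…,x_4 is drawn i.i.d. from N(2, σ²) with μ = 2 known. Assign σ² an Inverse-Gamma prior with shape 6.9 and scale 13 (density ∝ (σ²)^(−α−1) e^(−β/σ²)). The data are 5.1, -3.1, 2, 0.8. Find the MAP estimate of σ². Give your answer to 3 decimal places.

Sum of squared deviations about the known mean: SS = (5.1−2)² + (-3.1−2)² + (2−2)² + (0.8−2)² = 37.06.
The Normal likelihood contributes (σ²)^(−n/2) exp(−SS/(2σ²)), so the posterior is Inverse-Gamma(α + n/2, β + SS/2) = Inverse-Gamma(8.9, 31.53).
The mode of Inverse-Gamma(a, b) is b/(a+1) = 31.53/9.9 ≈ 3.185.

σ̂²_MAP = 3.185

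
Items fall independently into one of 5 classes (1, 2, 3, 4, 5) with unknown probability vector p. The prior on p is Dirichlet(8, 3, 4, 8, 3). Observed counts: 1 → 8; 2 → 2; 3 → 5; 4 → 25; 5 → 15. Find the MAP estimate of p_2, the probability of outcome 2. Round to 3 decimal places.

The posterior is Dirichlet(αᵢ + nᵢ) = Dirichlet(16, 5, 9, 33, 18).
For a Dirichlet(a₁,…,a_K) with all aᵢ > 1, the mode has j-th component (aⱼ − 1)/(Σaᵢ − K).
Here Σaᵢ = 81 and K = 5, so p_2 = (5 − 1)/(81 − 5) = 4/76 ≈ 0.053.

MAP estimate: 0.053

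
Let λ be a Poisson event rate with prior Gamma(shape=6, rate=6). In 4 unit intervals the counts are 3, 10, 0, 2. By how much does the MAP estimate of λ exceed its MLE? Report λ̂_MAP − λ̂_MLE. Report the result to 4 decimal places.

MAP − MLE = -1.7500

Σxᵢ = 15. Posterior is Gamma(21, 10); MAP = (21−1)/10 = 20/10 ≈ 2.00000.
MLE = x̄ = 15/4 ≈ 3.75000.
Difference = 20/10 − 15/4 = -7/4 ≈ -1.7500.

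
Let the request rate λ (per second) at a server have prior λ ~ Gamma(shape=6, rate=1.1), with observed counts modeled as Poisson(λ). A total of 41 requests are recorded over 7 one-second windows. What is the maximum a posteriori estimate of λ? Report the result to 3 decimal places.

λ̂_MAP = 5.679

Σxᵢ = 41, n = 7.
Posterior ∝ λ^5e^(−1.1λ) · λ^41e^(−7λ) = λ^46e^(−8.1λ), i.e. Gamma(shape=47, rate=8.1).
The mode of a Gamma(a, b) with a ≥ 1 (shape–rate) is (a−1)/b = 46/8.1 ≈ 5.679.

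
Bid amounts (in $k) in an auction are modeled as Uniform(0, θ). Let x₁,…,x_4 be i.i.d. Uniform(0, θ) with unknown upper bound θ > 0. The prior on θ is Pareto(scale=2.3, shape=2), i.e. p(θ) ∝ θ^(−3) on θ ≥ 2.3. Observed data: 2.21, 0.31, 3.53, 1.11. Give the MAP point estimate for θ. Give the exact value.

The Uniform(0, θ) likelihood is θ^(−n) for θ ≥ max(xᵢ), zero otherwise. Here max(xᵢ) = 3.53.
Posterior ∝ θ^(−3) · θ^(−4) = θ^(−7) on θ ≥ max(2.3, 3.53) = 3.53.
This density is strictly decreasing in θ, so the posterior mode lies at the lower boundary of the support.

θ̂_MAP = 3.53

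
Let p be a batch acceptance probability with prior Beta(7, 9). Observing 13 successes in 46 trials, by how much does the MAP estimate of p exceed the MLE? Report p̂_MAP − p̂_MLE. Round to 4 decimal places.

MAP − MLE = 0.0341

Posterior is Beta(20, 42); MAP = (20−1)/(62−2) = 19/60 ≈ 0.31667.
MLE ignores the prior: p̂_MLE = k/n = 13/46 ≈ 0.28261.
Difference = 19/60 − 13/46 = 47/1380 ≈ 0.0341.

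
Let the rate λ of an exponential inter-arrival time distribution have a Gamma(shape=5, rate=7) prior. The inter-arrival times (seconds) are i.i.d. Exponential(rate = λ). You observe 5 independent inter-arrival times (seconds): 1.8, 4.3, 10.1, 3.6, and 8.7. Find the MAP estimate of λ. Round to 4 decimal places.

The Exponential(rate=λ) likelihood is ∝ λ^n e^(−λΣtᵢ). Here n = 5 and Σtᵢ = 1.8 + 4.3 + 10.1 + 3.6 + 8.7 = 28.5.
Posterior ∝ λ^4e^(−7λ) · λ^5e^(−28.5λ) = λ^9e^(−35.5λ), i.e. Gamma(10, 35.5).
Mode = (a−1)/b = 9/35.5 ≈ 0.2535.

λ̂_MAP = 0.2535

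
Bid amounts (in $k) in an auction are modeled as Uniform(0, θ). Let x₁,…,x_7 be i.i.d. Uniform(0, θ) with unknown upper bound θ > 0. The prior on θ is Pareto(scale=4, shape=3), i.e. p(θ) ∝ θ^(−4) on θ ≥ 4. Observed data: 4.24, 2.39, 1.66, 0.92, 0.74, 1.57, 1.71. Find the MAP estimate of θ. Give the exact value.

The Uniform(0, θ) likelihood is θ^(−n) for θ ≥ max(xᵢ), zero otherwise. Here max(xᵢ) = 4.24.
Posterior ∝ θ^(−4) · θ^(−7) = θ^(−11) on θ ≥ max(4, 4.24) = 4.24.
This density is strictly decreasing in θ, so the posterior mode lies at the lower boundary of the support.

θ̂_MAP = 4.24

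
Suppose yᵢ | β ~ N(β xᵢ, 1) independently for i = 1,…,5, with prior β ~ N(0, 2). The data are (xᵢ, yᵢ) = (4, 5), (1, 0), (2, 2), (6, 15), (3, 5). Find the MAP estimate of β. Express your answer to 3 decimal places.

log p(β | y) = −Σ(yᵢ − βxᵢ)²/(2·1) − β²/(2·2) + const.
Setting the derivative to zero: Σxᵢ(yᵢ − βxᵢ)/1 − β/2 = 0, so β = Σxᵢyᵢ / (Σxᵢ² + σ²/τ²).
Σxᵢyᵢ = 4·5 + 1·0 + 2·2 + 6·15 + 3·5 = 129; Σxᵢ² = 66; σ²/τ² = 0.5.
β̂_MAP = 129 / (66 + 0.5) = 129/66.5 ≈ 1.940.

β̂_MAP = 1.940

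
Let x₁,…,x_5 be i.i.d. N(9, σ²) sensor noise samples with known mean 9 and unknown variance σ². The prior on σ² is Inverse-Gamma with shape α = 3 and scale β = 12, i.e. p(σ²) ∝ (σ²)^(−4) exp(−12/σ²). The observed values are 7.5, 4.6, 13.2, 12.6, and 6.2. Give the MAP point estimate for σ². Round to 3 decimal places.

Sum of squared deviations about the known mean: SS = (7.5−9)² + (4.6−9)² + (13.2−9)² + (12.6−9)² + (6.2−9)² = 60.05.
The Normal likelihood contributes (σ²)^(−n/2) exp(−SS/(2σ²)), so the posterior is Inverse-Gamma(α + n/2, β + SS/2) = Inverse-Gamma(5.5, 42.025).
The mode of Inverse-Gamma(a, b) is b/(a+1) = 42.025/6.5 ≈ 6.465.

σ̂²_MAP = 6.465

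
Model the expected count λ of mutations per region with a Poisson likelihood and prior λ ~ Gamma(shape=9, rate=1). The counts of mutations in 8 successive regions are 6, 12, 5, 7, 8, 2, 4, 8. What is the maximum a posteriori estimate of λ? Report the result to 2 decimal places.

λ̂_MAP = 6.67

Σxᵢ = 6+12+5+7+8+2+4+8 = 52, with n = 8.
Posterior ∝ λ^8e^(−1λ) · λ^52e^(−8λ) = λ^60e^(−9λ), i.e. Gamma(shape=61, rate=9).
The mode of a Gamma(a, b) with a ≥ 1 (shape–rate) is (a−1)/b = 60/9 ≈ 6.67.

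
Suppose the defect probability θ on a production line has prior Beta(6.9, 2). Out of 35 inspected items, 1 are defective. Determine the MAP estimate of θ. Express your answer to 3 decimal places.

Prior: Beta(6.9, 2).
Data: 1 success in 35 trials. The binomial likelihood contributes θ(1−θ)^34, so the posterior is Beta(6.9+1, 2+34) = Beta(7.9, 36).
For Beta(a, b) with a, b > 1 the mode is (a−1)/(a+b−2) = 6.9/41.9 ≈ 0.165.

θ̂_MAP = 0.165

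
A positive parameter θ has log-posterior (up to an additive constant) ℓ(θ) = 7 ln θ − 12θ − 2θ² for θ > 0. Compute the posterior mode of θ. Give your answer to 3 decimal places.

ℓ'(θ) = 7/θ − 12 − 4θ. Setting this to zero and multiplying by θ: 4θ² + 12θ − 7 = 0.
θ = (−12 + √(12² + 4·4·7)) / (2·4) = (−12 + √256) / 8 = (−12 + 16)/8 = 1/2.
ℓ''(θ) = −7/θ² − 4 < 0, confirming a maximum.

θ̂_MAP = 0.500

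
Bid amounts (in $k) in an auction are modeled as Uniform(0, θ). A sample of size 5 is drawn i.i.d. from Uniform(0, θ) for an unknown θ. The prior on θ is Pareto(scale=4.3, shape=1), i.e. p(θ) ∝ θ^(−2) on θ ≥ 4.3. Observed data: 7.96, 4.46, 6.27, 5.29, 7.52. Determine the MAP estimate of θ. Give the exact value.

θ̂_MAP = 7.96

The Uniform(0, θ) likelihood is θ^(−n) for θ ≥ max(xᵢ), zero otherwise. Here max(xᵢ) = 7.96.
Posterior ∝ θ^(−2) · θ^(−5) = θ^(−7) on θ ≥ max(4.3, 7.96) = 7.96.
This density is strictly decreasing in θ, so the posterior mode lies at the lower boundary of the support.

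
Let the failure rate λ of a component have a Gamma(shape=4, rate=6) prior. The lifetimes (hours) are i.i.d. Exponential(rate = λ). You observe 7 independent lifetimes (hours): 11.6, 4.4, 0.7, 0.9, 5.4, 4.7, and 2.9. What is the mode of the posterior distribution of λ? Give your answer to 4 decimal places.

The Exponential(rate=λ) likelihood is ∝ λ^n e^(−λΣtᵢ). Here n = 7 and Σtᵢ = 11.6 + 4.4 + 0.7 + 0.9 + 5.4 + 4.7 + 2.9 = 30.6.
Posterior ∝ λ^3e^(−6λ) · λ^7e^(−30.6λ) = λ^10e^(−36.6λ), i.e. Gamma(11, 36.6).
Mode = (a−1)/b = 10/36.6 ≈ 0.2732.

λ̂_MAP = 0.2732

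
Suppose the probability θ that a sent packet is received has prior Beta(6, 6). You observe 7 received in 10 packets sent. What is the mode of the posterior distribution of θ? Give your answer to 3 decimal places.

Prior: Beta(6, 6).
Data: 7 successes in 10 trials. The binomial likelihood contributes θ^7(1−θ)^3, so the posterior is Beta(6+7, 6+3) = Beta(13, 9).
For Beta(a, b) with a, b > 1 the mode is (a−1)/(a+b−2) = 12/20 ≈ 0.600.

θ̂_MAP = 0.600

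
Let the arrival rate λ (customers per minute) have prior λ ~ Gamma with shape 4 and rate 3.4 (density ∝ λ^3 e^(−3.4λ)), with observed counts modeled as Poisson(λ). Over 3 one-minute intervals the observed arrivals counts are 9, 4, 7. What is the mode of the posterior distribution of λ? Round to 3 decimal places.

λ̂_MAP = 3.594

Σxᵢ = 9+4+7 = 20, with n = 3.
Posterior ∝ λ^3e^(−3.4λ) · λ^20e^(−3λ) = λ^23e^(−6.4λ), i.e. Gamma(shape=24, rate=6.4).
The mode of a Gamma(a, b) with a ≥ 1 (shape–rate) is (a−1)/b = 23/6.4 ≈ 3.594.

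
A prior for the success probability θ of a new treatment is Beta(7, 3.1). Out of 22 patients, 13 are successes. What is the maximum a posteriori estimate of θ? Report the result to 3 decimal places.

Prior: Beta(7, 3.1).
Data: 13 successes in 22 trials. The binomial likelihood contributes θ^13(1−θ)^9, so the posterior is Beta(7+13, 3.1+9) = Beta(20, 12.1).
For Beta(a, b) with a, b > 1 the mode is (a−1)/(a+b−2) = 19/30.1 ≈ 0.631.

θ̂_MAP = 0.631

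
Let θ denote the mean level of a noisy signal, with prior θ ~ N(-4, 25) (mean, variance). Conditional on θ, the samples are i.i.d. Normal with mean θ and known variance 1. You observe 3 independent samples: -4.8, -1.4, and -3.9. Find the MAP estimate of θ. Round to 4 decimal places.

n = 3; x̄ = ((-4.8) + (-1.4) + (-3.9))/3 = -10.1/3 = -101/30 ≈ -3.3667.
For a Normal prior and Normal likelihood with known variance, the posterior is Normal; its mode equals its mean, the precision-weighted average.
Prior precision 1/σ₀² = 1/25 = 0.04; data precision n/σ² = 3/1 = 3.
θ̂ = (0.04·(-4) + 3·(-101/30)) / (0.04 + 3) = (-10.26)/3.04 = -3.3750.

θ̂_MAP = -3.3750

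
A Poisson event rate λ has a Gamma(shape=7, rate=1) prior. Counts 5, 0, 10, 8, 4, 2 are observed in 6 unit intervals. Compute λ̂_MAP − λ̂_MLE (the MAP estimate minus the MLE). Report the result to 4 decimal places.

Σxᵢ = 29. Posterior is Gamma(36, 7); MAP = (36−1)/7 = 35/7 ≈ 5.00000.
MLE = x̄ = 29/6 ≈ 4.83333.
Difference = 35/7 − 29/6 = 1/6 ≈ 0.1667.

MAP − MLE = 0.1667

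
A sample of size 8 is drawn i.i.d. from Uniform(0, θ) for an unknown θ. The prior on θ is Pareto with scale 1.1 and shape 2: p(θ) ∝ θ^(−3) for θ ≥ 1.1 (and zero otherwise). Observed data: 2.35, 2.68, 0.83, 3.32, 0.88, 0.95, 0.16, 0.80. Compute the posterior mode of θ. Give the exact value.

The Uniform(0, θ) likelihood is θ^(−n) for θ ≥ max(xᵢ), zero otherwise. Here max(xᵢ) = 3.32.
Posterior ∝ θ^(−3) · θ^(−8) = θ^(−11) on θ ≥ max(1.1, 3.32) = 3.32.
This density is strictly decreasing in θ, so the posterior mode lies at the lower boundary of the support.

θ̂_MAP = 3.32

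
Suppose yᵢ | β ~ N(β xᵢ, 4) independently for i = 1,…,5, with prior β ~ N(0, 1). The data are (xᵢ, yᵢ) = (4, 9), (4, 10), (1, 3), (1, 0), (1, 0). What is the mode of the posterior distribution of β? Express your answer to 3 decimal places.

β̂_MAP = 2.026

log p(β | y) = −Σ(yᵢ − βxᵢ)²/(2·4) − β²/(2·1) + const.
Setting the derivative to zero: Σxᵢ(yᵢ − βxᵢ)/4 − β/1 = 0, so β = Σxᵢyᵢ / (Σxᵢ² + σ²/τ²).
Σxᵢyᵢ = 4·9 + 4·10 + 1·3 + 1·0 + 1·0 = 79; Σxᵢ² = 35; σ²/τ² = 4.
β̂_MAP = 79 / (35 + 4) = 79/39 ≈ 2.026.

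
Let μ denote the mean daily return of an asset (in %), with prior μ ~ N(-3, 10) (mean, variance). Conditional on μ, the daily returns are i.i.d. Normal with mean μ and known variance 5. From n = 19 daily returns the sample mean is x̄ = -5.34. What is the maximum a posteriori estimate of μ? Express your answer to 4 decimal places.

μ̂_MAP = -5.2800

n = 19, x̄ = -5.34.
For a Normal prior and Normal likelihood with known variance, the posterior is Normal; its mode equals its mean, the precision-weighted average.
Prior precision 1/σ₀² = 1/10 = 0.1; data precision n/σ² = 19/5 = 3.8.
μ̂ = (0.1·(-3) + 3.8·(-5.34)) / (0.1 + 3.8) = (-20.592)/3.9 = -5.2800.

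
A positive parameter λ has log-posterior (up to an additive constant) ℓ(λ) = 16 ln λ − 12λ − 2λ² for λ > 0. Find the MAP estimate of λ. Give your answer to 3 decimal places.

ℓ'(λ) = 16/λ − 12 − 4λ. Setting this to zero and multiplying by λ: 4λ² + 12λ − 16 = 0.
λ = (−12 + √(12² + 4·4·16)) / (2·4) = (−12 + √400) / 8 = (−12 + 20)/8 = 1.
ℓ''(λ) = −16/λ² − 4 < 0, confirming a maximum.

λ̂_MAP = 1.000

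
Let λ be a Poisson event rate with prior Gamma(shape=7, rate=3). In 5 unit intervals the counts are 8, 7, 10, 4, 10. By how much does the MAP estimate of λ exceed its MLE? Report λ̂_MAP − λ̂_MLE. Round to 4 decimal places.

Σxᵢ = 39. Posterior is Gamma(46, 8); MAP = (46−1)/8 = 45/8 ≈ 5.62500.
MLE = x̄ = 39/5 ≈ 7.80000.
Difference = 45/8 − 39/5 = -87/40 ≈ -2.1750.

MAP − MLE = -2.1750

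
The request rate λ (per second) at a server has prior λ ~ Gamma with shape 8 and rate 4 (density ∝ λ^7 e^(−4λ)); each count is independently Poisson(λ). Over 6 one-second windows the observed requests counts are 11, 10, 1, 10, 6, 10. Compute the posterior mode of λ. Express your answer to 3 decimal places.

λ̂_MAP = 5.500

Σxᵢ = 11+10+1+10+6+10 = 48, with n = 6.
Posterior ∝ λ^7e^(−4λ) · λ^48e^(−6λ) = λ^55e^(−10λ), i.e. Gamma(shape=56, rate=10).
The mode of a Gamma(a, b) with a ≥ 1 (shape–rate) is (a−1)/b = 55/10 ≈ 5.500.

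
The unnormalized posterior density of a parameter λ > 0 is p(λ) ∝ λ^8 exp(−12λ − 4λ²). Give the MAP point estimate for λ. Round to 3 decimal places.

λ̂_MAP = 0.500

ℓ'(λ) = 8/λ − 12 − 8λ. Setting this to zero and multiplying by λ: 8λ² + 12λ − 8 = 0.
λ = (−12 + √(12² + 4·8·8)) / (2·8) = (−12 + √400) / 16 = (−12 + 20)/16 = 1/2.
ℓ''(λ) = −8/λ² − 8 < 0, confirming a maximum.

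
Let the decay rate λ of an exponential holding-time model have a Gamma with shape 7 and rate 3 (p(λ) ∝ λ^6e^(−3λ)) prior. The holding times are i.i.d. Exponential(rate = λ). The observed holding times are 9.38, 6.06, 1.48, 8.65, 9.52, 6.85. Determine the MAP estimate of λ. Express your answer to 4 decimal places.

λ̂_MAP = 0.2670

The Exponential(rate=λ) likelihood is ∝ λ^n e^(−λΣtᵢ). Here n = 6 and Σtᵢ = 9.38 + 6.06 + 1.48 + 8.65 + 9.52 + 6.85 = 41.94.
Posterior ∝ λ^6e^(−3λ) · λ^6e^(−41.94λ) = λ^12e^(−44.94λ), i.e. Gamma(13, 44.94).
Mode = (a−1)/b = 12/44.94 ≈ 0.2670.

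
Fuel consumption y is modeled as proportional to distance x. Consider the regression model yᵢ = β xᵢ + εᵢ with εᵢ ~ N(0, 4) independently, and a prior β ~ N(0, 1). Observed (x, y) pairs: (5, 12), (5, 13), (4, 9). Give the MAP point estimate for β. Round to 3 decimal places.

log p(β | y) = −Σ(yᵢ − βxᵢ)²/(2·4) − β²/(2·1) + const.
Setting the derivative to zero: Σxᵢ(yᵢ − βxᵢ)/4 − β/1 = 0, so β = Σxᵢyᵢ / (Σxᵢ² + σ²/τ²).
Σxᵢyᵢ = 5·12 + 5·13 + 4·9 = 161; Σxᵢ² = 66; σ²/τ² = 4.
β̂_MAP = 161 / (66 + 4) = 161/70 ≈ 2.300.

β̂_MAP = 2.300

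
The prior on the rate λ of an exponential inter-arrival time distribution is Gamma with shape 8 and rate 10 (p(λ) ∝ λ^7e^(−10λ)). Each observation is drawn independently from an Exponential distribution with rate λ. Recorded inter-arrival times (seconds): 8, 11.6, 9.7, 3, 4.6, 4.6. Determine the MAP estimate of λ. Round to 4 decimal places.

The Exponential(rate=λ) likelihood is ∝ λ^n e^(−λΣtᵢ). Here n = 6 and Σtᵢ = 8 + 11.6 + 9.7 + 3 + 4.6 + 4.6 = 41.5.
Posterior ∝ λ^7e^(−10λ) · λ^6e^(−41.5λ) = λ^13e^(−51.5λ), i.e. Gamma(14, 51.5).
Mode = (a−1)/b = 13/51.5 ≈ 0.2524.

λ̂_MAP = 0.2524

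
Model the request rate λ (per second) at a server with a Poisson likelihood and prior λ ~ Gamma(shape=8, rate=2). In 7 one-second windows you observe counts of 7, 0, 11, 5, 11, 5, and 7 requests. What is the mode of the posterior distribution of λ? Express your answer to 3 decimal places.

Σxᵢ = 7+0+11+5+11+5+7 = 46, with n = 7.
Posterior ∝ λ^7e^(−2λ) · λ^46e^(−7λ) = λ^53e^(−9λ), i.e. Gamma(shape=54, rate=9).
The mode of a Gamma(a, b) with a ≥ 1 (shape–rate) is (a−1)/b = 53/9 ≈ 5.889.

λ̂_MAP = 5.889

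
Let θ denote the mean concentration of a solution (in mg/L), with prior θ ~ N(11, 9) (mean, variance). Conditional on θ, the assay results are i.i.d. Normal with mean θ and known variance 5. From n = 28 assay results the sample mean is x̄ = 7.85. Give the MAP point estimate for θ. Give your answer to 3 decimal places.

n = 28, x̄ = 7.85.
For a Normal prior and Normal likelihood with known variance, the posterior is Normal; its mode equals its mean, the precision-weighted average.
Prior precision 1/σ₀² = 1/9; data precision n/σ² = 28/5 = 5.6.
θ̂ = ((1/9)·11 + 5.6·7.85) / (1/9 + 5.6) = (10166/225)/(257/45) = 10166/1285 ≈ 7.911.

θ̂_MAP = 7.911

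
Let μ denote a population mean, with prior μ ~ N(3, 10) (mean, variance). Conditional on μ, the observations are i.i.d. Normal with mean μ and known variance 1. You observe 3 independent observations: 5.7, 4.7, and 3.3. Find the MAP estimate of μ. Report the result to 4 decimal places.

μ̂_MAP = 4.5161

n = 3; x̄ = (5.7 + 4.7 + 3.3)/3 = 13.7/3 = 137/30 ≈ 4.5667.
For a Normal prior and Normal likelihood with known variance, the posterior is Normal; its mode equals its mean, the precision-weighted average.
Prior precision 1/σ₀² = 1/10 = 0.1; data precision n/σ² = 3/1 = 3.
μ̂ = (0.1·3 + 3·(137/30)) / (0.1 + 3) = 14/3.1 = 140/31 ≈ 4.5161.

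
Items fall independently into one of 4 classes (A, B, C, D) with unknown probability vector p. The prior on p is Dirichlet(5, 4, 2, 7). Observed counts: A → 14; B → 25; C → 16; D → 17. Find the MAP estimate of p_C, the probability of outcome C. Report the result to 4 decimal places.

MAP estimate of p_C = 0.1977

The posterior is Dirichlet(αᵢ + nᵢ) = Dirichlet(19, 29, 18, 24).
For a Dirichlet(a₁,…,a_K) with all aᵢ > 1, the mode has j-th component (aⱼ − 1)/(Σaᵢ − K).
Here Σaᵢ = 90 and K = 4, so p_C = (18 − 1)/(90 − 4) = 17/86 ≈ 0.1977.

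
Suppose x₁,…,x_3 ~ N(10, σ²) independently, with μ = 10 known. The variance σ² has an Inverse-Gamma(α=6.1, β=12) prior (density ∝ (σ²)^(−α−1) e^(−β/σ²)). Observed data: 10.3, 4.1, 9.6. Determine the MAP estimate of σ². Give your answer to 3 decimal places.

Sum of squared deviations about the known mean: SS = (10.3−10)² + (4.1−10)² + (9.6−10)² = 35.06.
The Normal likelihood contributes (σ²)^(−n/2) exp(−SS/(2σ²)), so the posterior is Inverse-Gamma(α + n/2, β + SS/2) = Inverse-Gamma(7.6, 29.53).
The mode of Inverse-Gamma(a, b) is b/(a+1) = 29.53/8.6 ≈ 3.434.

σ̂²_MAP = 3.434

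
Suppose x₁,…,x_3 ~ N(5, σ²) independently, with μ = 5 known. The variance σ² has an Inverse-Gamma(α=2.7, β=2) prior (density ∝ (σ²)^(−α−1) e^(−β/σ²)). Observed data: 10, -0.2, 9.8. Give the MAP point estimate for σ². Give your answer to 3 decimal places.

σ̂²_MAP = 7.604

Sum of squared deviations about the known mean: SS = (10−5)² + (-0.2−5)² + (9.8−5)² = 75.08.
The Normal likelihood contributes (σ²)^(−n/2) exp(−SS/(2σ²)), so the posterior is Inverse-Gamma(α + n/2, β + SS/2) = Inverse-Gamma(4.2, 39.54).
The mode of Inverse-Gamma(a, b) is b/(a+1) = 39.54/5.2 ≈ 7.604.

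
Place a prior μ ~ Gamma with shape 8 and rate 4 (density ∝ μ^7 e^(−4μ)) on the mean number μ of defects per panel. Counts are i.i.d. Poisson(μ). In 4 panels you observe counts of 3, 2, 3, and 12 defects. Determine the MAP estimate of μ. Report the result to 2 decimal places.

μ̂_MAP = 3.38

Σxᵢ = 3+2+3+12 = 20, with n = 4.
Posterior ∝ μ^7e^(−4μ) · μ^20e^(−4μ) = μ^27e^(−8μ), i.e. Gamma(shape=28, rate=8).
The mode of a Gamma(a, b) with a ≥ 1 (shape–rate) is (a−1)/b = 27/8 ≈ 3.38.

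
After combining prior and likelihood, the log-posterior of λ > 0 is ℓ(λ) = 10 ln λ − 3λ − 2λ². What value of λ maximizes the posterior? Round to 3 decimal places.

λ̂_MAP = 1.250

ℓ'(λ) = 10/λ − 3 − 4λ. Setting this to zero and multiplying by λ: 4λ² + 3λ − 10 = 0.
λ = (−3 + √(3² + 4·4·10)) / (2·4) = (−3 + √169) / 8 = (−3 + 13)/8 = 5/4.
ℓ''(λ) = −10/λ² − 4 < 0, confirming a maximum.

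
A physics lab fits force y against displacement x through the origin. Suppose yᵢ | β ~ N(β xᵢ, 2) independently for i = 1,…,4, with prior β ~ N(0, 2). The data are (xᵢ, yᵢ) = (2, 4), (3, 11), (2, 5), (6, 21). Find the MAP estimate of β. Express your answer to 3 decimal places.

log p(β | y) = −Σ(yᵢ − βxᵢ)²/(2·2) − β²/(2·2) + const.
Setting the derivative to zero: Σxᵢ(yᵢ − βxᵢ)/2 − β/2 = 0, so β = Σxᵢyᵢ / (Σxᵢ² + σ²/τ²).
Σxᵢyᵢ = 2·4 + 3·11 + 2·5 + 6·21 = 177; Σxᵢ² = 53; σ²/τ² = 1.
β̂_MAP = 177 / (53 + 1) = 177/54 ≈ 3.278.

β̂_MAP = 3.278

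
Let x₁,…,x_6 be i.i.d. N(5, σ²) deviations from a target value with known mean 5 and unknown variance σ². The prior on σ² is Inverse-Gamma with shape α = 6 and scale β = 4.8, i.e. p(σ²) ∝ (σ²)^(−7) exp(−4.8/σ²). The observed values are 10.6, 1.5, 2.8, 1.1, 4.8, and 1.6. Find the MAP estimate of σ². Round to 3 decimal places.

σ̂²_MAP = 4.243

Sum of squared deviations about the known mean: SS = (10.6−5)² + (1.5−5)² + (2.8−5)² + (1.1−5)² + (4.8−5)² + (1.6−5)² = 75.26.
The Normal likelihood contributes (σ²)^(−n/2) exp(−SS/(2σ²)), so the posterior is Inverse-Gamma(α + n/2, β + SS/2) = Inverse-Gamma(9, 42.43).
The mode of Inverse-Gamma(a, b) is b/(a+1) = 42.43/10 ≈ 4.243.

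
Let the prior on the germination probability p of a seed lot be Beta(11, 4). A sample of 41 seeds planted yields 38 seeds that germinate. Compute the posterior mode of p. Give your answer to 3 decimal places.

p̂_MAP = 0.889

Prior: Beta(11, 4).
Data: 38 successes in 41 trials. The binomial likelihood contributes p^38(1−p)^3, so the posterior is Beta(11+38, 4+3) = Beta(49, 7).
For Beta(a, b) with a, b > 1 the mode is (a−1)/(a+b−2) = 48/54 ≈ 0.889.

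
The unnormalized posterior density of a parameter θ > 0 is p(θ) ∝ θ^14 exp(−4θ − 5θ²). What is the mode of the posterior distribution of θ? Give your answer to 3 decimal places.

θ̂_MAP = 1.000

ℓ'(θ) = 14/θ − 4 − 10θ. Setting this to zero and multiplying by θ: 10θ² + 4θ − 14 = 0.
θ = (−4 + √(4² + 4·10·14)) / (2·10) = (−4 + √576) / 20 = (−4 + 24)/20 = 1.
ℓ''(θ) = −14/θ² − 10 < 0, confirming a maximum.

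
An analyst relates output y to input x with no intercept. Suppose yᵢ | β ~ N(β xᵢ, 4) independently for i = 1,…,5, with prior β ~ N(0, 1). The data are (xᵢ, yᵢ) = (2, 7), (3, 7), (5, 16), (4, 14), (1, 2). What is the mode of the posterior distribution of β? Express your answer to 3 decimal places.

β̂_MAP = 2.932

log p(β | y) = −Σ(yᵢ − βxᵢ)²/(2·4) − β²/(2·1) + const.
Setting the derivative to zero: Σxᵢ(yᵢ − βxᵢ)/4 − β/1 = 0, so β = Σxᵢyᵢ / (Σxᵢ² + σ²/τ²).
Σxᵢyᵢ = 2·7 + 3·7 + 5·16 + 4·14 + 1·2 = 173; Σxᵢ² = 55; σ²/τ² = 4.
β̂_MAP = 173 / (55 + 4) = 173/59 ≈ 2.932.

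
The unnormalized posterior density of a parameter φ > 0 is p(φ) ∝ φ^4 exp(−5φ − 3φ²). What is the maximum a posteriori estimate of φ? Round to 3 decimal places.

ℓ'(φ) = 4/φ − 5 − 6φ. Setting this to zero and multiplying by φ: 6φ² + 5φ − 4 = 0.
φ = (−5 + √(5² + 4·6·4)) / (2·6) = (−5 + √121) / 12 = (−5 + 11)/12 = 1/2.
ℓ''(φ) = −4/φ² − 6 < 0, confirming a maximum.

φ̂_MAP = 0.500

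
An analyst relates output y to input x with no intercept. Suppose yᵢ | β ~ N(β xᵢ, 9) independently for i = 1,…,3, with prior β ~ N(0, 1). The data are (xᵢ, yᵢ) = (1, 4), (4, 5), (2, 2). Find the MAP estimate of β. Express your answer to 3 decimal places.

log p(β | y) = −Σ(yᵢ − βxᵢ)²/(2·9) − β²/(2·1) + const.
Setting the derivative to zero: Σxᵢ(yᵢ − βxᵢ)/9 − β/1 = 0, so β = Σxᵢyᵢ / (Σxᵢ² + σ²/τ²).
Σxᵢyᵢ = 1·4 + 4·5 + 2·2 = 28; Σxᵢ² = 21; σ²/τ² = 9.
β̂_MAP = 28 / (21 + 9) = 28/30 ≈ 0.933.

β̂_MAP = 0.933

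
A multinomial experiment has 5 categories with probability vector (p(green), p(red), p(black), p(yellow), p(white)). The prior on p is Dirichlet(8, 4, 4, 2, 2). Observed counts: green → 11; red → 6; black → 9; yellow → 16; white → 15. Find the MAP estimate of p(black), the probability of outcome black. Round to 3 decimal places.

MAP estimate of p(black) = 0.167

The posterior is Dirichlet(αᵢ + nᵢ) = Dirichlet(19, 10, 13, 18, 17).
For a Dirichlet(a₁,…,a_K) with all aᵢ > 1, the mode has j-th component (aⱼ − 1)/(Σaᵢ − K).
Here Σaᵢ = 77 and K = 5, so p(black) = (13 − 1)/(77 − 5) = 12/72 ≈ 0.167.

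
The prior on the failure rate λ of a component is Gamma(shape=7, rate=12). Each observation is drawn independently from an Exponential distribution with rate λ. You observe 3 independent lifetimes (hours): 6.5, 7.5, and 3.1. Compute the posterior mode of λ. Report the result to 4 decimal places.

The Exponential(rate=λ) likelihood is ∝ λ^n e^(−λΣtᵢ). Here n = 3 and Σtᵢ = 6.5 + 7.5 + 3.1 = 17.1.
Posterior ∝ λ^6e^(−12λ) · λ^3e^(−17.1λ) = λ^9e^(−29.1λ), i.e. Gamma(10, 29.1).
Mode = (a−1)/b = 9/29.1 ≈ 0.3093.

λ̂_MAP = 0.3093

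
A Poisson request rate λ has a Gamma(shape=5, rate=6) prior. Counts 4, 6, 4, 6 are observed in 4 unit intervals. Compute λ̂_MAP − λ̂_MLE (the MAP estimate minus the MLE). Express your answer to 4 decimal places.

Σxᵢ = 20. Posterior is Gamma(25, 10); MAP = (25−1)/10 = 24/10 ≈ 2.40000.
MLE = x̄ = 20/4 ≈ 5.00000.
Difference = 24/10 − 20/4 = -13/5 ≈ -2.6000.

MAP − MLE = -2.6000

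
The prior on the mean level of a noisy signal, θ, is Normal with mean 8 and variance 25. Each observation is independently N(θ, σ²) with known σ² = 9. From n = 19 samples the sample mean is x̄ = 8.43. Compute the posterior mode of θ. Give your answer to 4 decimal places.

θ̂_MAP = 8.4220

n = 19, x̄ = 8.43.
For a Normal prior and Normal likelihood with known variance, the posterior is Normal; its mode equals its mean, the precision-weighted average.
Prior precision 1/σ₀² = 1/25 = 0.04; data precision n/σ² = 19/9.
θ̂ = (0.04·8 + (19/9)·8.43) / (0.04 + 19/9) = (1087/60)/(484/225) = 16305/1936 ≈ 8.4220.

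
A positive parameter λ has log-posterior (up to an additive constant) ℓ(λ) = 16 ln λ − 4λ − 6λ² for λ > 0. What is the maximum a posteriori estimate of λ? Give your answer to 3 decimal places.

ℓ'(λ) = 16/λ − 4 − 12λ. Setting this to zero and multiplying by λ: 12λ² + 4λ − 16 = 0.
λ = (−4 + √(4² + 4·12·16)) / (2·12) = (−4 + √784) / 24 = (−4 + 28)/24 = 1.
ℓ''(λ) = −16/λ² − 12 < 0, confirming a maximum.

λ̂_MAP = 1.000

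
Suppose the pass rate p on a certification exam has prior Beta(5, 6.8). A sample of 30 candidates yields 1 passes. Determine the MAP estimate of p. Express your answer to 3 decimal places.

Prior: Beta(5, 6.8).
Data: 1 success in 30 trials. The binomial likelihood contributes p(1−p)^29, so the posterior is Beta(5+1, 6.8+29) = Beta(6, 35.8).
For Beta(a, b) with a, b > 1 the mode is (a−1)/(a+b−2) = 5/39.8 ≈ 0.126.

p̂_MAP = 0.126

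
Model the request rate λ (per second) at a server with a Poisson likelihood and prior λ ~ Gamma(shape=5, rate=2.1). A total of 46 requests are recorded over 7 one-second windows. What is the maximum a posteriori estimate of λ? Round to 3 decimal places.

Σxᵢ = 46, n = 7.
Posterior ∝ λ^4e^(−2.1λ) · λ^46e^(−7λ) = λ^50e^(−9.1λ), i.e. Gamma(shape=51, rate=9.1).
The mode of a Gamma(a, b) with a ≥ 1 (shape–rate) is (a−1)/b = 50/9.1 ≈ 5.495.

λ̂_MAP = 5.495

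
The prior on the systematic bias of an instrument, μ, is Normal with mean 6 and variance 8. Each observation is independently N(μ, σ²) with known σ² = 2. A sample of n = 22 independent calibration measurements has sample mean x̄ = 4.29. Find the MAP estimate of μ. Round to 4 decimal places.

μ̂_MAP = 4.3092

n = 22, x̄ = 4.29.
For a Normal prior and Normal likelihood with known variance, the posterior is Normal; its mode equals its mean, the precision-weighted average.
Prior precision 1/σ₀² = 1/8 = 0.125; data precision n/σ² = 22/2 = 11.
μ̂ = (0.125·6 + 11·4.29) / (0.125 + 11) = 47.94/11.125 = 9588/2225 ≈ 4.3092.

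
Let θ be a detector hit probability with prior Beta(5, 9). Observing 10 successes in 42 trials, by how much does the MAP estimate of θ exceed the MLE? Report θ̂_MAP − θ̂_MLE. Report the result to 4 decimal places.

MAP − MLE = 0.0212

Posterior is Beta(15, 41); MAP = (15−1)/(56−2) = 14/54 ≈ 0.25926.
MLE ignores the prior: θ̂_MLE = k/n = 10/42 ≈ 0.23810.
Difference = 14/54 − 10/42 = 4/189 ≈ 0.0212.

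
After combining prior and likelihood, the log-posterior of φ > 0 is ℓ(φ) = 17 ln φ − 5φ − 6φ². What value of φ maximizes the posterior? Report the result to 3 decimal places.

ℓ'(φ) = 17/φ − 5 − 12φ. Setting this to zero and multiplying by φ: 12φ² + 5φ − 17 = 0.
φ = (−5 + √(5² + 4·12·17)) / (2·12) = (−5 + √841) / 24 = (−5 + 29)/24 = 1.
ℓ''(φ) = −17/φ² − 12 < 0, confirming a maximum.

φ̂_MAP = 1.000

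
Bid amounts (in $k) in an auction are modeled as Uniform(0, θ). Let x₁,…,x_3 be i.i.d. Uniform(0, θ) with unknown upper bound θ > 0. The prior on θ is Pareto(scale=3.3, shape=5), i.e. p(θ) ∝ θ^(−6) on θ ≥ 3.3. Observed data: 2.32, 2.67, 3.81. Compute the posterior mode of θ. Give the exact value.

The Uniform(0, θ) likelihood is θ^(−n) for θ ≥ max(xᵢ), zero otherwise. Here max(xᵢ) = 3.81.
Posterior ∝ θ^(−6) · θ^(−3) = θ^(−9) on θ ≥ max(3.3, 3.81) = 3.81.
This density is strictly decreasing in θ, so the posterior mode lies at the lower boundary of the support.

θ̂_MAP = 3.81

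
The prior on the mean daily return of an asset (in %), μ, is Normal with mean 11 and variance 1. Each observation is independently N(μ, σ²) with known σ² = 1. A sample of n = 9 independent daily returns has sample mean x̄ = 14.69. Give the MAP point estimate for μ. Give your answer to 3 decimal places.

μ̂_MAP = 14.321

n = 9, x̄ = 14.69.
For a Normal prior and Normal likelihood with known variance, the posterior is Normal; its mode equals its mean, the precision-weighted average.
Prior precision 1/σ₀² = 1/1 = 1; data precision n/σ² = 9/1 = 9.
μ̂ = (1·11 + 9·14.69) / (1 + 9) = 143.21/10 = 14.321.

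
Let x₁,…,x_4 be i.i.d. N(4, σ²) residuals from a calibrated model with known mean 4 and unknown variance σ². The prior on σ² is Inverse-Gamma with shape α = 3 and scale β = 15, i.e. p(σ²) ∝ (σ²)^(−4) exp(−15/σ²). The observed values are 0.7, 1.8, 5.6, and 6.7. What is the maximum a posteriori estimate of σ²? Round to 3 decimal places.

Sum of squared deviations about the known mean: SS = (0.7−4)² + (1.8−4)² + (5.6−4)² + (6.7−4)² = 25.58.
The Normal likelihood contributes (σ²)^(−n/2) exp(−SS/(2σ²)), so the posterior is Inverse-Gamma(α + n/2, β + SS/2) = Inverse-Gamma(5, 27.79).
The mode of Inverse-Gamma(a, b) is b/(a+1) = 27.79/6 ≈ 4.632.

σ̂²_MAP = 4.632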